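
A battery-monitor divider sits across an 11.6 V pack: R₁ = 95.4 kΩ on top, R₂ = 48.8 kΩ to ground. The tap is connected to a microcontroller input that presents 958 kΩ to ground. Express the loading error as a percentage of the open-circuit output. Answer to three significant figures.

The divider's output (Thévenin) resistance is R₁‖R₂ = 32.29 kΩ.
Fractional drop under load = R_th/(R_th + R_L) = 32.29 / (32.29 + 958) = 0.03260.
So the output falls by 3.26 %.

3.26 %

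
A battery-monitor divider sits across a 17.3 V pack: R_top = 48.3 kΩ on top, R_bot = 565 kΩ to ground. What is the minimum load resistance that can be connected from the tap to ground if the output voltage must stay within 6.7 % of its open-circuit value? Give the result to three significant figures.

Output resistance R_th = R_top‖R_bot = (48.3 × 565)/613.3 = 44.50 kΩ.
The fractional drop is R_th/(R_th + R_L); requiring this ≤ 0.0670 gives R_L ≥ R_th(1/0.0670 − 1) = 44.50 × 13.93 = 620 kΩ.

R_L(min) ≈ 620 kΩ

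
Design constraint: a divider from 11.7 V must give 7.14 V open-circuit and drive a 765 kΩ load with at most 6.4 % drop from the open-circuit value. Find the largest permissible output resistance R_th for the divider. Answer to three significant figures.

Loading drop = R_th/(R_th + R_L) ≤ 0.0640, so R_th ≤ R_L · ε/(1−ε) = 765 kΩ × 0.0640/0.9360 = 52.3 kΩ.

R_th ≤ 52.3 kΩ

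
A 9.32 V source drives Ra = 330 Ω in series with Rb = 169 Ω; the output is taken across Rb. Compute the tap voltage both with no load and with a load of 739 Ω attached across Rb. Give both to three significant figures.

Unloaded: 3.16 V; loaded: 2.74 V

Open-circuit: V = 9.32 × 169/(330 + 169) = 3.16 V.
With the load, Rb becomes Rb‖R_L = 137.5 Ω, so V = 9.32 × 137.5/467.5 = 2.74 V.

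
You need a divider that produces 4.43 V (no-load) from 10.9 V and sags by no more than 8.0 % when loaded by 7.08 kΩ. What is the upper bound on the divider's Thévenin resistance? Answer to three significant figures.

R_th ≤ 616 Ω

Loading drop = R_th/(R_th + R_L) ≤ 0.0800, so R_th ≤ R_L · ε/(1−ε) = 7.08 kΩ × 0.0800/0.9200 = 616 Ω.
(Any R1, R2 with R2/(R1+R2) = 0.406 and R1‖R2 ≤ 616 Ω will meet the spec.)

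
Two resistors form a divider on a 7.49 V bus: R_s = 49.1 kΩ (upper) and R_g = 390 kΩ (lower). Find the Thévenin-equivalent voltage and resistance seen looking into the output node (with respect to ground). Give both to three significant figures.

V_th is the open-circuit tap voltage: 7.49 × 390/(49.1 + 390) = 6.65 V.
With the supply zeroed, R_s and R_g appear in parallel from the tap: R_th = R_s‖R_g = (49.1 × 390)/439.1 = 43.6 kΩ.

V_th = 6.65 V, R_th = 43.6 kΩ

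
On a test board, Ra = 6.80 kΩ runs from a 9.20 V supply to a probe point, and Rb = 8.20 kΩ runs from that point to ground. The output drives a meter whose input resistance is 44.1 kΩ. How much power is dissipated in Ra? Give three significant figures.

P ≈ 3.06 mW

Total resistance from the source is Ra + (Rb‖R_L) = 13.71 kΩ, so I = 9.20/13.71 kΩ = 0.6708 mA.
P = I²·Ra = (0.6708 mA)² × 6.80 kΩ = 3.06 mW.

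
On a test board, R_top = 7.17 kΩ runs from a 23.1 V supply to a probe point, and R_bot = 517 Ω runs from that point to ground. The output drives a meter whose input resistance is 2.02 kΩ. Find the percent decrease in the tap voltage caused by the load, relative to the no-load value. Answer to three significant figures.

19.3 %

The divider's output (Thévenin) resistance is R_top‖R_bot = 482.2 Ω.
Fractional drop under load = R_th/(R_th + R_L) = 482.2 / (482.2 + 2020) = 0.1927.
So the output falls by 19.3 %.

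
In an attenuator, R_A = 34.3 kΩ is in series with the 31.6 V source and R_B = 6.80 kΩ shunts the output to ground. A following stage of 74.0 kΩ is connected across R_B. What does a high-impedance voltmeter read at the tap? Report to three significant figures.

The load sits in parallel with R_B: R_B‖R_L = (6.80 × 74.0) / (6.80 + 74.0) = 6.228 kΩ.
V_out = 31.6 × 6.228 / (34.3 + 6.228) = 31.6 × 6.228/40.53 = 4.86 V.

V_out ≈ 4.86 V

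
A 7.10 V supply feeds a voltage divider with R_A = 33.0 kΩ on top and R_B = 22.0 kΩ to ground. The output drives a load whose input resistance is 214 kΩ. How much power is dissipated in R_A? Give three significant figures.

P ≈ 0.593 mW

Total resistance from the source is R_A + (R_B‖R_L) = 52.95 kΩ, so I = 7.10/52.95 kΩ = 0.1341 mA.
P = I²·R_A = (0.1341 mA)² × 33.0 kΩ = 0.593 mW.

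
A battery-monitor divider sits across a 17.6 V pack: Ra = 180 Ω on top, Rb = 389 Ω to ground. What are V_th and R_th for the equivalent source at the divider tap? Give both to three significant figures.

V_th = 12.0 V, R_th = 123 Ω

V_th is the open-circuit tap voltage: 17.6 × 389/(180 + 389) = 12.0 V.
With the supply zeroed, Ra and Rb appear in parallel from the tap: R_th = Ra‖Rb = (180 × 389)/569.0 = 123 Ω.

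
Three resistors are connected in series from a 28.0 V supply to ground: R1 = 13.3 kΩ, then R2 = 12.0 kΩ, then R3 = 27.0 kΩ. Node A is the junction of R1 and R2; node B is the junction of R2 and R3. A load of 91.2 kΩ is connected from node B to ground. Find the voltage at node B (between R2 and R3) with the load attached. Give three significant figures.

At node B, R3 is in parallel with the load: R3‖R_L = 20.83 kΩ.
Below node A the resistance is R2 + (R3‖R_L) = 32.83 kΩ, so V_A = 28.0 × 32.83/46.13 = 19.93 V.
Then V_B = V_A × (R3‖R_L)/(R2 + R3‖R_L) = 19.93 × 20.83/32.83 = 12.6 V.

V ≈ 12.6 V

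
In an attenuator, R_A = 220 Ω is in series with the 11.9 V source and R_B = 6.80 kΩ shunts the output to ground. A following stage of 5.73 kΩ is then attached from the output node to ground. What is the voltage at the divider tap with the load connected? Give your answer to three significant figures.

V_out ≈ 11.1 V

The load sits in parallel with R_B: R_B‖R_L = (6800 × 5730) / (6800 + 5730) = 3110 Ω.
V_out = 11.9 × 3110 / (220 + 3110) = 11.9 × 3110/3330 = 11.1 V.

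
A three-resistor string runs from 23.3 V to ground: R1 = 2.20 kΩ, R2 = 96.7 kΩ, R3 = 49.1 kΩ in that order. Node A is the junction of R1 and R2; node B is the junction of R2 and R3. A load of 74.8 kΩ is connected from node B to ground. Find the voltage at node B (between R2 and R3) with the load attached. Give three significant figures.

V ≈ 5.37 V

At node B, R3 is in parallel with the load: R3‖R_L = 29.64 kΩ.
Below node A the resistance is R2 + (R3‖R_L) = 126.3 kΩ, so V_A = 23.3 × 126.3/128.5 = 22.90 V.
Then V_B = V_A × (R3‖R_L)/(R2 + R3‖R_L) = 22.90 × 29.64/126.3 = 5.37 V.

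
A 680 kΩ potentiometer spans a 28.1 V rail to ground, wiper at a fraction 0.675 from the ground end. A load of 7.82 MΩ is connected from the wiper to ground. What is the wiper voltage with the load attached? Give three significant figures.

The wiper splits the pot into (1−α)R = 221.0 kΩ above and αR = 459.0 kΩ below.
Lower section ‖ load = 433.6 kΩ.
V_wiper = 28.1 × 433.6/(221.0 + 433.6) = 18.6 V.

V ≈ 18.6 V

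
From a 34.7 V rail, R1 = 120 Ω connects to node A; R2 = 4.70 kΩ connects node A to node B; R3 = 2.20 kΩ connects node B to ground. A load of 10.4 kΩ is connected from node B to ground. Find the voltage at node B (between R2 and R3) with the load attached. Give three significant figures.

V ≈ 9.50 V

At node B, R3 is in parallel with the load: R3‖R_L = 1816 Ω.
Below node A the resistance is R2 + (R3‖R_L) = 6516 Ω, so V_A = 34.7 × 6516/6636 = 34.07 V.
Then V_B = V_A × (R3‖R_L)/(R2 + R3‖R_L) = 34.07 × 1816/6516 = 9.50 V.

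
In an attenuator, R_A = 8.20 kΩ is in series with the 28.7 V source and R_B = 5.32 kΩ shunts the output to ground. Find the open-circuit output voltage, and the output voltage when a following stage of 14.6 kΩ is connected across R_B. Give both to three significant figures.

Unloaded: 11.3 V; loaded: 9.25 V

Open-circuit: V = 28.7 × 5.32/(8.20 + 5.32) = 11.3 V.
With the load, R_B becomes R_B‖R_L = 3.899 kΩ, so V = 28.7 × 3.899/12.10 = 9.25 V.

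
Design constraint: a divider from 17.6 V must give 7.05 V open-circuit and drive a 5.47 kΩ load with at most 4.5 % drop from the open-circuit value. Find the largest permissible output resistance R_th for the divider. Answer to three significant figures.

R_th ≤ 258 Ω

Loading drop = R_th/(R_th + R_L) ≤ 0.0450, so R_th ≤ R_L · ε/(1−ε) = 5.47 kΩ × 0.0450/0.9550 = 258 Ω.
(Any R1, R2 with R2/(R1+R2) = 0.401 and R1‖R2 ≤ 258 Ω will meet the spec.)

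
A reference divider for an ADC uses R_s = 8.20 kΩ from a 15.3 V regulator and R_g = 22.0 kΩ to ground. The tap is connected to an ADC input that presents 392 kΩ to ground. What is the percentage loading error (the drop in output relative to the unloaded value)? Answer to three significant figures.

1.50 %

The divider's output (Thévenin) resistance is R_s‖R_g = 5.974 kΩ.
Fractional drop under load = R_th/(R_th + R_L) = 5.974 / (5.974 + 392) = 0.01501.
So the output falls by 1.50 %.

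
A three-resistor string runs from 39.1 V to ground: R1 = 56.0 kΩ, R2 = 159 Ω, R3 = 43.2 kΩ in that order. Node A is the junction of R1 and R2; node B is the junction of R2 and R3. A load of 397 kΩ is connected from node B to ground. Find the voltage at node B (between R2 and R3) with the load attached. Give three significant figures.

V ≈ 16.0 V

At node B, R3 is in parallel with the load: R3‖R_L = 38960 Ω.
Below node A the resistance is R2 + (R3‖R_L) = 39120 Ω, so V_A = 39.1 × 39120/95120 = 16.08 V.
Then V_B = V_A × (R3‖R_L)/(R2 + R3‖R_L) = 16.08 × 38960/39120 = 16.0 V.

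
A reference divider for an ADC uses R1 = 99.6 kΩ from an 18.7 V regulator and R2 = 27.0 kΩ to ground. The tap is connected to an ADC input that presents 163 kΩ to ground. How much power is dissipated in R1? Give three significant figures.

Total resistance from the source is R1 + (R2‖R_L) = 122.8 kΩ, so I = 18.7/122.8 kΩ = 0.1523 mA.
P = I²·R1 = (0.1523 mA)² × 99.6 kΩ = 2.31 mW.

P ≈ 2.31 mW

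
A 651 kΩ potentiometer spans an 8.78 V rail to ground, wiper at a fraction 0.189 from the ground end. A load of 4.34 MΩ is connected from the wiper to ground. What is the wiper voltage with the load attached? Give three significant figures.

The wiper splits the pot into (1−α)R = 528.0 kΩ above and αR = 123.0 kΩ below.
Lower section ‖ load = 119.6 kΩ.
V_wiper = 8.78 × 119.6/(528.0 + 119.6) = 1.62 V.

V ≈ 1.62 V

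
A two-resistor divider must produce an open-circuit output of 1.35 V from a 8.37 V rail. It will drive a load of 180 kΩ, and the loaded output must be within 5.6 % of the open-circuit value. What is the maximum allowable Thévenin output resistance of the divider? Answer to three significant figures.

R_th ≤ 10.7 kΩ

Loading drop = R_th/(R_th + R_L) ≤ 0.0560, so R_th ≤ R_L · ε/(1−ε) = 180 kΩ × 0.0560/0.9440 = 10.7 kΩ.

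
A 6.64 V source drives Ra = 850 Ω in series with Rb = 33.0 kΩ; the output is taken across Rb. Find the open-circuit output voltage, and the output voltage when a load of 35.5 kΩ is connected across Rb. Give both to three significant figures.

Open-circuit: V = 6.64 × 33000/(850 + 33000) = 6.47 V.
With the load, Rb becomes Rb‖R_L = 17100 Ω, so V = 6.64 × 17100/17950 = 6.33 V.

Unloaded: 6.47 V; loaded: 6.33 V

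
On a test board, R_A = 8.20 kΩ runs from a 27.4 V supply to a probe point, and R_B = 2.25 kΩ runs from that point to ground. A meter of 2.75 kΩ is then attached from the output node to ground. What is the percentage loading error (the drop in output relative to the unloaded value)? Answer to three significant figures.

The divider's output (Thévenin) resistance is R_A‖R_B = 1.766 kΩ.
Fractional drop under load = R_th/(R_th + R_L) = 1.766 / (1.766 + 2.75) = 0.3910.
So the output falls by 39.1 %.

39.1 %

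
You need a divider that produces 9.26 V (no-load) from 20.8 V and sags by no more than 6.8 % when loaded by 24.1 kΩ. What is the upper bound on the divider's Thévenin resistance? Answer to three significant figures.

R_th ≤ 1.76 kΩ

Loading drop = R_th/(R_th + R_L) ≤ 0.0680, so R_th ≤ R_L · ε/(1−ε) = 24.1 kΩ × 0.0680/0.9320 = 1.76 kΩ.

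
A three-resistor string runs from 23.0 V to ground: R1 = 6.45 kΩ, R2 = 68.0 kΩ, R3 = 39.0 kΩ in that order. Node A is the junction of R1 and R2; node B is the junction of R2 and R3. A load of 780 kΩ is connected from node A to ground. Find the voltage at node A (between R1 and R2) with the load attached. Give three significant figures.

Below node A the series string R2+R3 = 107.0 kΩ sits in parallel with the 780 kΩ load: 94.09 kΩ.
V_A = 23.0 × 94.09/(6.45 + 94.09) = 21.5 V.

V ≈ 21.5 V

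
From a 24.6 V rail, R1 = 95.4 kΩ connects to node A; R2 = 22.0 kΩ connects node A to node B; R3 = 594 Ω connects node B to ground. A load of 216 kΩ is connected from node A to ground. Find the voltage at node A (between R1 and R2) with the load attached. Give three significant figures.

Below node A the series string R2+R3 = 22590 Ω sits in parallel with the 216000 Ω load: 20450 Ω.
V_A = 24.6 × 20450/(95400 + 20450) = 4.34 V.

V ≈ 4.34 V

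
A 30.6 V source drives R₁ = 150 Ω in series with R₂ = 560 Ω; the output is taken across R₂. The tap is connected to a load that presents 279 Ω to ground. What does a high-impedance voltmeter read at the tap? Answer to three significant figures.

V_out ≈ 16.9 V

The load sits in parallel with R₂: R₂‖R_L = (560 × 279) / (560 + 279) = 186.2 Ω.
V_out = 30.6 × 186.2 / (150 + 186.2) = 30.6 × 186.2/336.2 = 16.9 V.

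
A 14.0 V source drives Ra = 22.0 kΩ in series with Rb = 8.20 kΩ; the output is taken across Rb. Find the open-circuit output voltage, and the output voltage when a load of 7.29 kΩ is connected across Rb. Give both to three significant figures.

Unloaded: 3.80 V; loaded: 2.09 V

Open-circuit: V = 14.0 × 8.20/(22.0 + 8.20) = 3.80 V.
With the load, Rb becomes Rb‖R_L = 3.859 kΩ, so V = 14.0 × 3.859/25.86 = 2.09 V.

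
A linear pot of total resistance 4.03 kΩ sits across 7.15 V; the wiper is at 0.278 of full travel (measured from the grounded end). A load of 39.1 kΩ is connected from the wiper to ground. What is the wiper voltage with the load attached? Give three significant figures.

V ≈ 1.95 V

The wiper splits the pot into (1−α)R = 2.910 kΩ above and αR = 1.120 kΩ below.
Lower section ‖ load = 1.089 kΩ.
V_wiper = 7.15 × 1.089/(2.910 + 1.089) = 1.95 V.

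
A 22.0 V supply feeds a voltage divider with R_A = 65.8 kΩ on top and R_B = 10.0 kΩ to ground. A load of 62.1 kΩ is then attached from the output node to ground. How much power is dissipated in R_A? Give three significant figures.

P ≈ 5.75 mW

Total resistance from the source is R_A + (R_B‖R_L) = 74.41 kΩ, so I = 22.0/74.41 kΩ = 0.2956 mA.
P = I²·R_A = (0.2956 mA)² × 65.8 kΩ = 5.75 mW.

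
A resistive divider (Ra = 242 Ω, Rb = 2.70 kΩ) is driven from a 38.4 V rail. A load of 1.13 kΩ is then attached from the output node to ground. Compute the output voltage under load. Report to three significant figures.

V_out ≈ 29.5 V

The load sits in parallel with Rb: Rb‖R_L = (2700 × 1130) / (2700 + 1130) = 796.6 Ω.
V_out = 38.4 × 796.6 / (242 + 796.6) = 38.4 × 796.6/1039 = 29.5 V.
(Unloaded it would have been 35.2 V.)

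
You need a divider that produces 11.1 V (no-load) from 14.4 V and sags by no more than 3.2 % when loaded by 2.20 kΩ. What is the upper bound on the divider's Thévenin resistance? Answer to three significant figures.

R_th ≤ 72.7 Ω

Loading drop = R_th/(R_th + R_L) ≤ 0.0320, so R_th ≤ R_L · ε/(1−ε) = 2.20 kΩ × 0.0320/0.9680 = 72.7 Ω.
(Any R1, R2 with R2/(R1+R2) = 0.771 and R1‖R2 ≤ 72.7 Ω will meet the spec.)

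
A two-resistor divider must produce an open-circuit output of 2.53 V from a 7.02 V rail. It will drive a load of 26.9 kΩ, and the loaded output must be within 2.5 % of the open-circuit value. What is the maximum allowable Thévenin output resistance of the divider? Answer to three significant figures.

R_th ≤ 690 Ω

Loading drop = R_th/(R_th + R_L) ≤ 0.0250, so R_th ≤ R_L · ε/(1−ε) = 26.9 kΩ × 0.0250/0.9750 = 690 Ω.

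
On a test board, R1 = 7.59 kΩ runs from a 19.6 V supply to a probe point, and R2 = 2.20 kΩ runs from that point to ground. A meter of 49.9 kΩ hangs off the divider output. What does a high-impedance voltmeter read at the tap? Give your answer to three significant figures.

The load sits in parallel with R2: R2‖R_L = (2.20 × 49.9) / (2.20 + 49.9) = 2.107 kΩ.
V_out = 19.6 × 2.107 / (7.59 + 2.107) = 19.6 × 2.107/9.697 = 4.26 V.

V_out ≈ 4.26 V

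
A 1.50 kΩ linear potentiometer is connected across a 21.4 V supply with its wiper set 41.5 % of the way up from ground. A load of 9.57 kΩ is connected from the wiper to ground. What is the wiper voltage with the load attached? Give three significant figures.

The wiper splits the pot into (1−α)R = 877.5 Ω above and αR = 622.5 Ω below.
Lower section ‖ load = 584.5 Ω.
V_wiper = 21.4 × 584.5/(877.5 + 584.5) = 8.56 V.

V ≈ 8.56 V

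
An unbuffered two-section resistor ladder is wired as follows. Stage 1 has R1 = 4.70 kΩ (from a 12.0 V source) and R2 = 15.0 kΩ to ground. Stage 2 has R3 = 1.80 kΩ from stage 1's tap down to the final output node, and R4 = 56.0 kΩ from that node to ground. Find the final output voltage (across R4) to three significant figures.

Stage 2 presents R3+R4 = 57.80 kΩ as a load on stage 1's tap.
Stage 1's lower leg becomes R2‖(R3+R4) = 11.91 kΩ, so V_mid = 12.0 × 11.91/16.61 = 8.604 V.
Stage 2 is itself unloaded: V_out = V_mid × R4/(R3+R4) = 8.604 × 56.0/57.80 = 8.34 V.

V_out ≈ 8.34 V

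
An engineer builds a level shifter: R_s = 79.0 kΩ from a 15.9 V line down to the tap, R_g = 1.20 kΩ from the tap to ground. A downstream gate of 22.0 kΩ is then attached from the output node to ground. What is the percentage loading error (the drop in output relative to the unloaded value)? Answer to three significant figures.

5.10 %

The divider's output (Thévenin) resistance is R_s‖R_g = 1.182 kΩ.
Fractional drop under load = R_th/(R_th + R_L) = 1.182 / (1.182 + 22.0) = 0.05099.
So the output falls by 5.10 %.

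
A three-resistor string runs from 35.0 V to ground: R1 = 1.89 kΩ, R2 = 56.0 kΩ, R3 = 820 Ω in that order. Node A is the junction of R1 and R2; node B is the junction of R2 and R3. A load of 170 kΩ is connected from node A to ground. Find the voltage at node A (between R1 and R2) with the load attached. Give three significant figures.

Below node A the series string R2+R3 = 56820 Ω sits in parallel with the 170000 Ω load: 42590 Ω.
V_A = 35.0 × 42590/(1890 + 42590) = 33.5 V.

V ≈ 33.5 V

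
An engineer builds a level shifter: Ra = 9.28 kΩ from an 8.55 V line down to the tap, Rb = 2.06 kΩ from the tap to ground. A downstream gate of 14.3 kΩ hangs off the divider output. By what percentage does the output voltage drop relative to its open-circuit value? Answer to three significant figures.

Unloaded V = 8.55 × 2.06/11.34 = 1.5532 V.
Loaded: Rb‖R_L = 1.801 kΩ, giving V = 8.55 × 1.801/11.08 = 1.3894 V.
Drop = (1.5532 − 1.3894) / 1.5532 = 10.5 %.

10.5 %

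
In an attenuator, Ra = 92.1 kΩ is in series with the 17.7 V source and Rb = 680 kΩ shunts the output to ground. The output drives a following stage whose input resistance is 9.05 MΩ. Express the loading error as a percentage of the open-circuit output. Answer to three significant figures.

The divider's output (Thévenin) resistance is Ra‖Rb = 81.11 kΩ.
Fractional drop under load = R_th/(R_th + R_L) = 81.11 / (81.11 + 9050) = 0.008883.
So the output falls by 0.888 %.

0.888 %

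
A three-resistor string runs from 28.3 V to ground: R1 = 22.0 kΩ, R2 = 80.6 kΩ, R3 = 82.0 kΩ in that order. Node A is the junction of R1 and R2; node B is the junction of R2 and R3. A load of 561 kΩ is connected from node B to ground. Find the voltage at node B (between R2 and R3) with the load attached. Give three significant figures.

At node B, R3 is in parallel with the load: R3‖R_L = 71.54 kΩ.
Below node A the resistance is R2 + (R3‖R_L) = 152.1 kΩ, so V_A = 28.3 × 152.1/174.1 = 24.72 V.
Then V_B = V_A × (R3‖R_L)/(R2 + R3‖R_L) = 24.72 × 71.54/152.1 = 11.6 V.

V ≈ 11.6 V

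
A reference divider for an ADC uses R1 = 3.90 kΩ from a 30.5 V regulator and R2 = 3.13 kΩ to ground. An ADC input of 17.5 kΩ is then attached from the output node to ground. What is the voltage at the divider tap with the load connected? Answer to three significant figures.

V_out ≈ 12.4 V

The load sits in parallel with R2: R2‖R_L = (3.13 × 17.5) / (3.13 + 17.5) = 2.655 kΩ.
V_out = 30.5 × 2.655 / (3.90 + 2.655) = 30.5 × 2.655/6.555 = 12.4 V.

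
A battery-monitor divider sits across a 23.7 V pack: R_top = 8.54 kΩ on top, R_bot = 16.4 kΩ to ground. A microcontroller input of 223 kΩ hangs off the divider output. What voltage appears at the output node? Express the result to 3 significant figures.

V_out ≈ 15.2 V

The load sits in parallel with R_bot: R_bot‖R_L = (16.4 × 223) / (16.4 + 223) = 15.28 kΩ.
V_out = 23.7 × 15.28 / (8.54 + 15.28) = 23.7 × 15.28/23.82 = 15.2 V.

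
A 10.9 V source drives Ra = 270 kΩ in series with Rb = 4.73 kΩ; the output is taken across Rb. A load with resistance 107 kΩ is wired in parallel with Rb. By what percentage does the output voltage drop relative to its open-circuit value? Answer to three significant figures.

The divider's output (Thévenin) resistance is Ra‖Rb = 4.649 kΩ.
Fractional drop under load = R_th/(R_th + R_L) = 4.649 / (4.649 + 107) = 0.04164.
So the output falls by 4.16 %.

4.16 %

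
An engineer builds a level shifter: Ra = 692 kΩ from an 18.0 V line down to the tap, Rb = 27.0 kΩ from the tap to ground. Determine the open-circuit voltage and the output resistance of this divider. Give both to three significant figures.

V_th is the open-circuit tap voltage: 18.0 × 27.0/(692 + 27.0) = 0.676 V.
With the supply zeroed, Ra and Rb appear in parallel from the tap: R_th = Ra‖Rb = (692 × 27.0)/719.0 = 26.0 kΩ.

V_th = 0.676 V, R_th = 26.0 kΩ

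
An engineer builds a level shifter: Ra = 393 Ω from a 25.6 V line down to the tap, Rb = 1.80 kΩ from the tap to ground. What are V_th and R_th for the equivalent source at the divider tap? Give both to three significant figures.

V_th = 21.0 V, R_th = 323 Ω

V_th is the open-circuit tap voltage: 25.6 × 1800/(393 + 1800) = 21.0 V.
With the supply zeroed, Ra and Rb appear in parallel from the tap: R_th = Ra‖Rb = (393 × 1800)/2193 = 323 Ω.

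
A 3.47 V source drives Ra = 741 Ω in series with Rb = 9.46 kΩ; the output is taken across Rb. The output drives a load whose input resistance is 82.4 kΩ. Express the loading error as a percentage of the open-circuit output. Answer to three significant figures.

The divider's output (Thévenin) resistance is Ra‖Rb = 687.2 Ω.
Fractional drop under load = R_th/(R_th + R_L) = 687.2 / (687.2 + 82400) = 0.008271.
So the output falls by 0.827 %.

0.827 %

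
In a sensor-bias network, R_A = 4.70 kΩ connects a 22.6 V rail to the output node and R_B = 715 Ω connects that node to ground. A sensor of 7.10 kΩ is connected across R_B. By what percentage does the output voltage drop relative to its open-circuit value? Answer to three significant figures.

The divider's output (Thévenin) resistance is R_A‖R_B = 620.6 Ω.
Fractional drop under load = R_th/(R_th + R_L) = 620.6 / (620.6 + 7100) = 0.08038.
So the output falls by 8.04 %.

8.04 %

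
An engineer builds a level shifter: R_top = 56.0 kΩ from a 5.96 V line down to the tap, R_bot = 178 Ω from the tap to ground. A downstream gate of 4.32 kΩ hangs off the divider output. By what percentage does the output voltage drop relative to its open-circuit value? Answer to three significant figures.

3.95 %

The divider's output (Thévenin) resistance is R_top‖R_bot = 177.4 Ω.
Fractional drop under load = R_th/(R_th + R_L) = 177.4 / (177.4 + 4320) = 0.03945.
So the output falls by 3.95 %.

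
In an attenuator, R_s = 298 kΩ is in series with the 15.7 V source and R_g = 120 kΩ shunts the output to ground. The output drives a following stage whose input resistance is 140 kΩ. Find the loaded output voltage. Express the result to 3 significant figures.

The load sits in parallel with R_g: R_g‖R_L = (120 × 140) / (120 + 140) = 64.62 kΩ.
V_out = 15.7 × 64.62 / (298 + 64.62) = 15.7 × 64.62/362.6 = 2.80 V.
(Unloaded it would have been 4.51 V.)

V_out ≈ 2.80 V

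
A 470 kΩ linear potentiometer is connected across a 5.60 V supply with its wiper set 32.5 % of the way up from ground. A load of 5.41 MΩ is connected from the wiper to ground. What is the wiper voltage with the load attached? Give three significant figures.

The wiper splits the pot into (1−α)R = 317.2 kΩ above and αR = 152.8 kΩ below.
Lower section ‖ load = 148.6 kΩ.
V_wiper = 5.60 × 148.6/(317.2 + 148.6) = 1.79 V.

V ≈ 1.79 V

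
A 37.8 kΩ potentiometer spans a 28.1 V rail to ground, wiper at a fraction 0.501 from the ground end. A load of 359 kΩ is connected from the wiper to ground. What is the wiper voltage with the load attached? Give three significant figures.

The wiper splits the pot into (1−α)R = 18.86 kΩ above and αR = 18.94 kΩ below.
Lower section ‖ load = 17.99 kΩ.
V_wiper = 28.1 × 17.99/(18.86 + 17.99) = 13.7 V.

V ≈ 13.7 V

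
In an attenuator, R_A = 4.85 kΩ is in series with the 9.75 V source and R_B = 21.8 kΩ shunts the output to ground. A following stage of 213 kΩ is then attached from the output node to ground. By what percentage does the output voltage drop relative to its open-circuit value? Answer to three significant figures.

1.83 %

The divider's output (Thévenin) resistance is R_A‖R_B = 3.967 kΩ.
Fractional drop under load = R_th/(R_th + R_L) = 3.967 / (3.967 + 213) = 0.01829.
So the output falls by 1.83 %.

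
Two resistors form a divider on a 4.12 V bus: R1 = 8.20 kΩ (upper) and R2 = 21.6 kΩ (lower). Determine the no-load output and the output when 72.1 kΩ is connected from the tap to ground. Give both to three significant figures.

Open-circuit: V = 4.12 × 21.6/(8.20 + 21.6) = 2.99 V.
With the load, R2 becomes R2‖R_L = 16.62 kΩ, so V = 4.12 × 16.62/24.82 = 2.76 V.

Unloaded: 2.99 V; loaded: 2.76 V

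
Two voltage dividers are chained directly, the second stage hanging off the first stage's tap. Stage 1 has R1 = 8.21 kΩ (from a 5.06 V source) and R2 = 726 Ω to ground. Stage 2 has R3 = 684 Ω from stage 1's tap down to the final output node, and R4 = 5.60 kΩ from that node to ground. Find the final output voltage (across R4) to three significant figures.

V_out ≈ 0.331 V

Stage 2 presents R3+R4 = 6284 Ω as a load on stage 1's tap.
Stage 1's lower leg becomes R2‖(R3+R4) = 650.8 Ω, so V_mid = 5.06 × 650.8/8861 = 0.3716 V.
Stage 2 is itself unloaded: V_out = V_mid × R4/(R3+R4) = 0.3716 × 5600/6284 = 0.331 V.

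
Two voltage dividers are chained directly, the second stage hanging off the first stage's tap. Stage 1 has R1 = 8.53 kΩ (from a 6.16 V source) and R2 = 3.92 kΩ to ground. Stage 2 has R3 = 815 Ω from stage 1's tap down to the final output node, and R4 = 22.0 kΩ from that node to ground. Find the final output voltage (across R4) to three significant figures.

V_out ≈ 1.67 V

Stage 2 presents R3+R4 = 22820 Ω as a load on stage 1's tap.
Stage 1's lower leg becomes R2‖(R3+R4) = 3345 Ω, so V_mid = 6.16 × 3345/11880 = 1.735 V.
Stage 2 is itself unloaded: V_out = V_mid × R4/(R3+R4) = 1.735 × 22000/22820 = 1.67 V.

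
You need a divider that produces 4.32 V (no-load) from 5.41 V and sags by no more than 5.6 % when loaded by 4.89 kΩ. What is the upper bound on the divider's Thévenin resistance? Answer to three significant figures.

Loading drop = R_th/(R_th + R_L) ≤ 0.0560, so R_th ≤ R_L · ε/(1−ε) = 4.89 kΩ × 0.0560/0.9440 = 290 Ω.

R_th ≤ 290 Ω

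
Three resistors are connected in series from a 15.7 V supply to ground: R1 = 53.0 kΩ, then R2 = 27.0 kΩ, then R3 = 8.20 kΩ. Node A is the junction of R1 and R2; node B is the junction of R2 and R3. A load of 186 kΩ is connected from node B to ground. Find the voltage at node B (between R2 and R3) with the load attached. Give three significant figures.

V ≈ 1.40 V

At node B, R3 is in parallel with the load: R3‖R_L = 7.854 kΩ.
Below node A the resistance is R2 + (R3‖R_L) = 34.85 kΩ, so V_A = 15.7 × 34.85/87.85 = 6.229 V.
Then V_B = V_A × (R3‖R_L)/(R2 + R3‖R_L) = 6.229 × 7.854/34.85 = 1.40 V.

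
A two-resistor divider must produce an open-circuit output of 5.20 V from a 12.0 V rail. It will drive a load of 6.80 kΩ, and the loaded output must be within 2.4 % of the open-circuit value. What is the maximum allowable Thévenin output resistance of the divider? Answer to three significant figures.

Loading drop = R_th/(R_th + R_L) ≤ 0.0240, so R_th ≤ R_L · ε/(1−ε) = 6.80 kΩ × 0.0240/0.9760 = 167 Ω.
(Any R1, R2 with R2/(R1+R2) = 0.433 and R1‖R2 ≤ 167 Ω will meet the spec.)

R_th ≤ 167 Ω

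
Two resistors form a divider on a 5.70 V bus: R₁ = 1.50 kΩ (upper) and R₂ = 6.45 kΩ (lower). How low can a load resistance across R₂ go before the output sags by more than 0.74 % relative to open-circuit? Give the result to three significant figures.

Output resistance R_th = R₁‖R₂ = (1.50 × 6.45)/7.950 = 1.217 kΩ.
The fractional drop is R_th/(R_th + R_L); requiring this ≤ 0.00740 gives R_L ≥ R_th(1/0.00740 − 1) = 1.217 × 134.1 = 163 kΩ.

R_L(min) ≈ 163 kΩ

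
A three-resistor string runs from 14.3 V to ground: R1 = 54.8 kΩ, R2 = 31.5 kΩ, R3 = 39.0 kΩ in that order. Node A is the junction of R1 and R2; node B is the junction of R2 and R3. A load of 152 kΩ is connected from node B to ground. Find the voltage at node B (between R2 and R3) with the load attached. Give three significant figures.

V ≈ 3.78 V

At node B, R3 is in parallel with the load: R3‖R_L = 31.04 kΩ.
Below node A the resistance is R2 + (R3‖R_L) = 62.54 kΩ, so V_A = 14.3 × 62.54/117.3 = 7.621 V.
Then V_B = V_A × (R3‖R_L)/(R2 + R3‖R_L) = 7.621 × 31.04/62.54 = 3.78 V.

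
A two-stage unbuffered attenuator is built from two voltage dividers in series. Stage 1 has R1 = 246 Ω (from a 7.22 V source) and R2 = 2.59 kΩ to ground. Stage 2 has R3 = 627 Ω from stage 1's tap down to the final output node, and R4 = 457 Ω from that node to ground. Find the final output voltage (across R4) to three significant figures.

V_out ≈ 2.30 V

Stage 2 presents R3+R4 = 1084 Ω as a load on stage 1's tap.
Stage 1's lower leg becomes R2‖(R3+R4) = 764.2 Ω, so V_mid = 7.22 × 764.2/1010 = 5.462 V.
Stage 2 is itself unloaded: V_out = V_mid × R4/(R3+R4) = 5.462 × 457/1084 = 2.30 V.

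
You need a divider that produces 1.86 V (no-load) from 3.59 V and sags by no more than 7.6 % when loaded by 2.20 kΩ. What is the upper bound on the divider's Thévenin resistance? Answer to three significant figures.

Loading drop = R_th/(R_th + R_L) ≤ 0.0760, so R_th ≤ R_L · ε/(1−ε) = 2.20 kΩ × 0.0760/0.9240 = 181 Ω.

R_th ≤ 181 Ω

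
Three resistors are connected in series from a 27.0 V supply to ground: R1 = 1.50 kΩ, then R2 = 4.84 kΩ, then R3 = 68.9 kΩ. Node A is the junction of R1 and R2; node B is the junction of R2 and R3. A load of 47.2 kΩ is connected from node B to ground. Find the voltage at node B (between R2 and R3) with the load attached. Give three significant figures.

V ≈ 22.0 V

At node B, R3 is in parallel with the load: R3‖R_L = 28.01 kΩ.
Below node A the resistance is R2 + (R3‖R_L) = 32.85 kΩ, so V_A = 27.0 × 32.85/34.35 = 25.82 V.
Then V_B = V_A × (R3‖R_L)/(R2 + R3‖R_L) = 25.82 × 28.01/32.85 = 22.0 V.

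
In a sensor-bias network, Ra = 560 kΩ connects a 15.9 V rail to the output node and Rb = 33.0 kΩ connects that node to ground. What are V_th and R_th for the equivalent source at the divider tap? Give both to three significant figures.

V_th = 0.885 V, R_th = 31.2 kΩ

V_th is the open-circuit tap voltage: 15.9 × 33.0/(560 + 33.0) = 0.885 V.
With the supply zeroed, Ra and Rb appear in parallel from the tap: R_th = Ra‖Rb = (560 × 33.0)/593.0 = 31.2 kΩ.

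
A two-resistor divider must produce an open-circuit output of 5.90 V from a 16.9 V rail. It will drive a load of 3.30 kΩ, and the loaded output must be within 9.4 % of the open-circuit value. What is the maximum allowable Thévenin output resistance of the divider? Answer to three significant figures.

R_th ≤ 342 Ω

Loading drop = R_th/(R_th + R_L) ≤ 0.0940, so R_th ≤ R_L · ε/(1−ε) = 3.30 kΩ × 0.0940/0.9060 = 342 Ω.
(Any R1, R2 with R2/(R1+R2) = 0.349 and R1‖R2 ≤ 342 Ω will meet the spec.)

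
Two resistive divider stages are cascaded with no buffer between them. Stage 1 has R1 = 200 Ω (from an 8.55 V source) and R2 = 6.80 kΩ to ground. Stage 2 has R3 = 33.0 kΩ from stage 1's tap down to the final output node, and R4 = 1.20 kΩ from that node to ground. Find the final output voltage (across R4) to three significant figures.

V_out ≈ 0.290 V

Stage 2 presents R3+R4 = 34200 Ω as a load on stage 1's tap.
Stage 1's lower leg becomes R2‖(R3+R4) = 5672 Ω, so V_mid = 8.55 × 5672/5872 = 8.259 V.
Stage 2 is itself unloaded: V_out = V_mid × R4/(R3+R4) = 8.259 × 1200/34200 = 0.290 V.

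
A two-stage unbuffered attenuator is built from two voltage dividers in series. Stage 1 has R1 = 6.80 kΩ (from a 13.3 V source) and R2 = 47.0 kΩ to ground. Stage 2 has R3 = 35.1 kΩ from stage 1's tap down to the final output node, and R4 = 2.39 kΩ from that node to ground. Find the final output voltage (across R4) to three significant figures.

Stage 2 presents R3+R4 = 37.49 kΩ as a load on stage 1's tap.
Stage 1's lower leg becomes R2‖(R3+R4) = 20.85 kΩ, so V_mid = 13.3 × 20.85/27.65 = 10.03 V.
Stage 2 is itself unloaded: V_out = V_mid × R4/(R3+R4) = 10.03 × 2.39/37.49 = 0.639 V.

V_out ≈ 0.639 V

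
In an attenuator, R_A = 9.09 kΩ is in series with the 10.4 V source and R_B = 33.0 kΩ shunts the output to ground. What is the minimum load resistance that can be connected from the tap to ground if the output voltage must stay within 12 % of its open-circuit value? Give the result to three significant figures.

Output resistance R_th = R_A‖R_B = (9.09 × 33.0)/42.09 = 7.127 kΩ.
The fractional drop is R_th/(R_th + R_L); requiring this ≤ 0.120 gives R_L ≥ R_th(1/0.120 − 1) = 7.127 × 7.333 = 52.3 kΩ.

R_L(min) ≈ 52.3 kΩ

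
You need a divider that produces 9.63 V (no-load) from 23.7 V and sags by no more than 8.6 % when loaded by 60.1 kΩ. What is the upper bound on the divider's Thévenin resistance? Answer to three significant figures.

Loading drop = R_th/(R_th + R_L) ≤ 0.0860, so R_th ≤ R_L · ε/(1−ε) = 60.1 kΩ × 0.0860/0.9140 = 5.65 kΩ.

R_th ≤ 5.65 kΩ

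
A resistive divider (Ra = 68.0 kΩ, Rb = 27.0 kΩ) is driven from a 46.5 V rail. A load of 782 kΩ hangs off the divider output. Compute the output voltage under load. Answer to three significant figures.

V_out ≈ 12.9 V

The load sits in parallel with Rb: Rb‖R_L = (27.0 × 782) / (27.0 + 782) = 26.10 kΩ.
V_out = 46.5 × 26.10 / (68.0 + 26.10) = 46.5 × 26.10/94.10 = 12.9 V.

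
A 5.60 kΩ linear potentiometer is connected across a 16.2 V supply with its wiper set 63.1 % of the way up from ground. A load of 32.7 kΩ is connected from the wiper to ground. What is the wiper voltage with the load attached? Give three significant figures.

V ≈ 9.83 V

The wiper splits the pot into (1−α)R = 2.066 kΩ above and αR = 3.534 kΩ below.
Lower section ‖ load = 3.189 kΩ.
V_wiper = 16.2 × 3.189/(2.066 + 3.189) = 9.83 V.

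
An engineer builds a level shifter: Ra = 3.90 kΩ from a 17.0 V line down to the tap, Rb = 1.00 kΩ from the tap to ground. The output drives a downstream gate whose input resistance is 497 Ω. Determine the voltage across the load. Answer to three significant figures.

V_out ≈ 1.33 V

The load sits in parallel with Rb: Rb‖R_L = (1000 × 497) / (1000 + 497) = 332.0 Ω.
V_out = 17.0 × 332.0 / (3900 + 332.0) = 17.0 × 332.0/4232 = 1.33 V.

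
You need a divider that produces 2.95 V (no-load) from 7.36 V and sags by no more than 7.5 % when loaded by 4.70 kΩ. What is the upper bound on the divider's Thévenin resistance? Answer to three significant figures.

Loading drop = R_th/(R_th + R_L) ≤ 0.0750, so R_th ≤ R_L · ε/(1−ε) = 4.70 kΩ × 0.0750/0.9250 = 381 Ω.

R_th ≤ 381 Ω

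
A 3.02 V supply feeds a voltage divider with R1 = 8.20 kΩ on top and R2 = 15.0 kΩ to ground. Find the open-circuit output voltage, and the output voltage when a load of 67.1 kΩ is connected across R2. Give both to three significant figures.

Open-circuit: V = 3.02 × 15.0/(8.20 + 15.0) = 1.95 V.
With the load, R2 becomes R2‖R_L = 12.26 kΩ, so V = 3.02 × 12.26/20.46 = 1.81 V.

Unloaded: 1.95 V; loaded: 1.81 V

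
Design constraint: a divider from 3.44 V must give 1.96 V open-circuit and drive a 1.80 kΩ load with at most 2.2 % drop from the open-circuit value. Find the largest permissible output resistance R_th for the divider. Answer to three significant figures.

R_th ≤ 40.5 Ω

Loading drop = R_th/(R_th + R_L) ≤ 0.0220, so R_th ≤ R_L · ε/(1−ε) = 1.80 kΩ × 0.0220/0.9780 = 40.5 Ω.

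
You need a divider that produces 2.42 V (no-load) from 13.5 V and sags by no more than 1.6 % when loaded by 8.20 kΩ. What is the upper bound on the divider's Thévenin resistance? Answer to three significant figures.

R_th ≤ 133 Ω

Loading drop = R_th/(R_th + R_L) ≤ 0.0160, so R_th ≤ R_L · ε/(1−ε) = 8.20 kΩ × 0.0160/0.9840 = 133 Ω.
(Any R1, R2 with R2/(R1+R2) = 0.179 and R1‖R2 ≤ 133 Ω will meet the spec.)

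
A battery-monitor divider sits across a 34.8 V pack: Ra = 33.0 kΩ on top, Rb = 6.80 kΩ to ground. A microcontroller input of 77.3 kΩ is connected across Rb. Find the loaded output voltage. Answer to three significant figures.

V_out ≈ 5.54 V

The load sits in parallel with Rb: Rb‖R_L = (6.80 × 77.3) / (6.80 + 77.3) = 6.250 kΩ.
V_out = 34.8 × 6.250 / (33.0 + 6.250) = 34.8 × 6.250/39.25 = 5.54 V.
(Unloaded it would have been 5.95 V.)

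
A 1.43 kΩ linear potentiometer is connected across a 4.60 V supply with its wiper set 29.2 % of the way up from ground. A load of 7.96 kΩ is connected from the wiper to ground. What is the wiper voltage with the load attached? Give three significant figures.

V ≈ 1.30 V

The wiper splits the pot into (1−α)R = 1012 Ω above and αR = 417.6 Ω below.
Lower section ‖ load = 396.7 Ω.
V_wiper = 4.60 × 396.7/(1012 + 396.7) = 1.30 V.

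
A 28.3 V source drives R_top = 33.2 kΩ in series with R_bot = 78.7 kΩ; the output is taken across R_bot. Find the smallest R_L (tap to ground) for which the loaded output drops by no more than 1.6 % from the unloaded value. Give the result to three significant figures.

R_L(min) ≈ 1.44 MΩ

Output resistance R_th = R_top‖R_bot = (33.2 × 78.7)/111.9 = 23.35 kΩ.
The fractional drop is R_th/(R_th + R_L); requiring this ≤ 0.0160 gives R_L ≥ R_th(1/0.0160 − 1) = 23.35 × 61.50 = 1.44 MΩ.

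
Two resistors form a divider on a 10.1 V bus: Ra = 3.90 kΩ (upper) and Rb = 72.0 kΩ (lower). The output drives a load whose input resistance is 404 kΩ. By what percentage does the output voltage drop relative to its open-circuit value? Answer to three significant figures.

The divider's output (Thévenin) resistance is Ra‖Rb = 3.700 kΩ.
Fractional drop under load = R_th/(R_th + R_L) = 3.700 / (3.700 + 404) = 0.009074.
So the output falls by 0.907 %.

0.907 %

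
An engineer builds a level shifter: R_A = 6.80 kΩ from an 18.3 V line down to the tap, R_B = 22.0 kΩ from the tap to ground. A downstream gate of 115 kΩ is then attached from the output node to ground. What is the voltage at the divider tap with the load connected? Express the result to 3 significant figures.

The load sits in parallel with R_B: R_B‖R_L = (22.0 × 115) / (22.0 + 115) = 18.47 kΩ.
V_out = 18.3 × 18.47 / (6.80 + 18.47) = 18.3 × 18.47/25.27 = 13.4 V.

V_out ≈ 13.4 V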